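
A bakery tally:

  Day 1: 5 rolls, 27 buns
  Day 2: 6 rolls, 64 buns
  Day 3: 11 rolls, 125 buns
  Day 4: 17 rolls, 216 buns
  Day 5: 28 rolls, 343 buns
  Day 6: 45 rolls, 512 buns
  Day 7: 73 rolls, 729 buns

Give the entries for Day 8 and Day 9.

Rolls goes 5, 6, 11, 17, 28, 45, 73 → 118 → 191 (each term is the sum of the two before it).
Buns: perfect cubes: 3³, 4³, 5³, …; 27, 64, 125, 216, 343, 512, 729 → 1000 → 1331.
So the next two rows are 118 rolls, 1000 buns and 191 rolls, 1331 buns.

118 rolls, 1000 buns; 191 rolls, 1331 buns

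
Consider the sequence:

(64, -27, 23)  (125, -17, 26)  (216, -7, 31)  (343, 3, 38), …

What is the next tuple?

(512, 13, 47)

First value: perfect cubes: 4³, 5³, 6³, …; 64, 125, 216, 343 → 512.
Second value: +10 each step; -27, -17, -7, 3 → 13.
Third value: 23, 26, 31, 38 → 47 (differences are 3, 5, 7, … (increasing by 2 each time)).
Combining the parts gives (512, 13, 47).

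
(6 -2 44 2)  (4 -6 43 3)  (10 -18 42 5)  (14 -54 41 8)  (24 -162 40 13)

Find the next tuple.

First part: each term is the sum of the two before it; 6, 4, 10, 14, 24 → 38.
Second part — ×3 each step: -2, -6, -18, -54, -162 → -486.
Third part — −1 each step: 44, 43, 42, 41, 40 → 39.
For the fourth part, each term is the sum of the two before it: 2, 3, 5, 8, 13 → 21.
Putting it together: (38 -486 39 21).

(38 -486 39 21)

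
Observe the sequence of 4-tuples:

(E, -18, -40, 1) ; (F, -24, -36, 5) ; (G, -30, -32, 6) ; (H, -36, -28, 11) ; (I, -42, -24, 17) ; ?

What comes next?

(J, -48, -20, 28)

Letter: letters move forward 1 place in the alphabet, so E, F, G, H, I → J.
Second component — −6 each step: -18, -24, -30, -36, -42 → -48.
Third component: +4 each step, so -40, -36, -32, -28, -24 → -20.
For the fourth component, each term is the sum of the two before it: 1, 5, 6, 11, 17 → 28.
Putting it together: (J, -48, -20, 28).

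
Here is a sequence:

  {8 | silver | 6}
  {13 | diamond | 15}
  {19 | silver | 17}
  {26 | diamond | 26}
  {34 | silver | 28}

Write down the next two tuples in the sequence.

{43 | diamond | 37}, {53 | silver | 39}

First coordinate: differences are 5, 6, 7, … (increasing by 1 each time); 8, 13, 19, 26, 34 → 43 → 53.
Rank — alternates silver ↔ diamond: silver, diamond, silver, diamond, silver → diamond → silver.
Third coordinate: 6, 15, 17, 26, 28 → 37 → 39 (alternating steps +9, +2, +9, +2, …).
Putting the parts together: {43 | diamond | 37} and then {53 | silver | 39}.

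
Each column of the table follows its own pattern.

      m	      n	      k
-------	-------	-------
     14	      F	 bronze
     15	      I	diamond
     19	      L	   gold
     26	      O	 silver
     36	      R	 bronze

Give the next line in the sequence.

Column m: differences are 1, 4, 7, … (increasing by 3 each time); 14, 15, 19, 26, 36 → 49.
Column n: letters move forward 3 places in the alphabet, so F, I, L, O, R → U.
Column k goes bronze, diamond, gold, silver, bronze → diamond (repeats bronze → diamond → gold → silver).
Putting it together: 49  U  diamond.

49  U  diamond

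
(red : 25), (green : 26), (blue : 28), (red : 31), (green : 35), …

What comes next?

Colour: repeats red → green → blue, so red, green, blue, red, green → blue.
Second coordinate goes 25, 26, 28, 31, 35 → 40 (differences are 1, 2, 3, … (increasing by 1 each time)).
So the next term is (blue : 40).

(blue : 40)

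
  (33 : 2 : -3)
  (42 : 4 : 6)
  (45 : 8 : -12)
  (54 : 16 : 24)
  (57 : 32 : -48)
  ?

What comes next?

(66 : 64 : 96)

First coordinate — alternating steps +9, +3, +9, +3, …: 33, 42, 45, 54, 57 → 66.
Second coordinate goes 2, 4, 8, 16, 32 → 64 (×2 each step).
For the third coordinate, ×(-2) each step: -3, 6, -12, 24, -48 → 96.
Putting it together: (66 : 64 : 96).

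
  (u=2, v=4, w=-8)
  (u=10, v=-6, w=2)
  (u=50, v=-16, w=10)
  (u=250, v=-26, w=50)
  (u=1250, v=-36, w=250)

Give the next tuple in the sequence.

For the u, ×5 each step: 2, 10, 50, 250, 1250 → 6250.
V goes 4, -6, -16, -26, -36 → -46 (−10 each step).
W: always the previous value of the u; -8, 2, 10, 50, 250 → 1250.
Putting it together: (u=6250, v=-46, w=1250).

(u=6250, v=-46, w=1250)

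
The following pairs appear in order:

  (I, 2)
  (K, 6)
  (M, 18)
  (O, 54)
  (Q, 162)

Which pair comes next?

Letter: letters move forward 2 places in the alphabet, so I, K, M, O, Q → S.
Second coordinate goes 2, 6, 18, 54, 162 → 486 (×3 each step).
Combining the parts gives (S, 486).

(S, 486)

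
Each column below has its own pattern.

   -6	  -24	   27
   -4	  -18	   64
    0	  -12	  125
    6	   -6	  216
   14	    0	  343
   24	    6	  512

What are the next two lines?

36  12  729; 50  18  1000

First component: differences are 2, 4, 6, … (increasing by 2 each time); -6, -4, 0, 6, 14, 24 → 36 → 50.
Second component: +6 each step, so -24, -18, -12, -6, 0, 6 → 12 → 18.
Third component: perfect cubes: 3³, 4³, 5³, …, so 27, 64, 125, 216, 343, 512 → 729 → 1000.
So the next two lines are 36  12  729 and 50  18  1000.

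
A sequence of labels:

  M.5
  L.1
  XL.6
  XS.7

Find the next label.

Size: runs through clothing sizes XS→XL; M, L, XL, XS → S.
Second component: 5, 1, 6, 7 → 13 (each term is the sum of the two before it).
Combining the parts gives S.13.

S.13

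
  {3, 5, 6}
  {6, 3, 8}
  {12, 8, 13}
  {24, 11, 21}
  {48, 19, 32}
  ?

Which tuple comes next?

{96, 30, 46}

First component: 3, 6, 12, 24, 48 → 96 (×2 each step).
Second component: 5, 3, 8, 11, 19 → 30 (each term is the sum of the two before it).
For the third component, differences are 2, 5, 8, … (increasing by 3 each time): 6, 8, 13, 21, 32 → 46.
Putting it together: {96, 30, 46}.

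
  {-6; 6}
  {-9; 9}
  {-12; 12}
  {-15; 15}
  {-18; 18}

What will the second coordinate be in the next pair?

21

First coordinate: -6, -9, -12, -15, -18 → -21 (−3 each step).
Second coordinate goes 6, 9, 12, 15, 18 → 21 (always the negative of the first coordinate).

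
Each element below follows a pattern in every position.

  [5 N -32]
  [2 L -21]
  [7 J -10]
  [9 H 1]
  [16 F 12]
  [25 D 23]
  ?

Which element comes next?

First entry goes 5, 2, 7, 9, 16, 25 → 41 (each term is the sum of the two before it).
For the letter, letters move back 2 places in the alphabet: N, L, J, H, F, D → B.
Third entry: +11 each step; -32, -21, -10, 1, 12, 23 → 34.
Putting it together: [41 B 34].

[41 B 34]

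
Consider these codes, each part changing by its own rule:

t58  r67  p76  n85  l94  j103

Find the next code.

h112

Letter: letters move back 2 places in the alphabet; t, r, p, n, l, j → h.
Second component — +9 each step: 58, 67, 76, 85, 94, 103 → 112.
So the next code is h112.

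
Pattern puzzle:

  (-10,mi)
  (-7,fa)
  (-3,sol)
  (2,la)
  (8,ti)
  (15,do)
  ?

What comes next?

(23,re)

First component: -10, -7, -3, 2, 8, 15 → 23 (differences are 3, 4, 5, … (increasing by 1 each time)).
Note goes mi, fa, sol, la, ti, do → re (runs through the solfège scale do→ti).
Combining the parts gives (23,re).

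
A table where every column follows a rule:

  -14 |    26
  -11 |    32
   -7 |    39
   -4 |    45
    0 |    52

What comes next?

3  58

First component — alternating steps +3, +4, +3, +4, …: -14, -11, -7, -4, 0 → 3.
Second component goes 26, 32, 39, 45, 52 → 58 (alternating steps +6, +7, +6, +7, …).
Combining the parts gives 3  58.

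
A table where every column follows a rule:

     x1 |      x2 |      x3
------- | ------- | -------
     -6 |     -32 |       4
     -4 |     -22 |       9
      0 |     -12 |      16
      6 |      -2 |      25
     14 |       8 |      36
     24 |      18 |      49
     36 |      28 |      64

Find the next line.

50  38  81

Column x1 goes -6, -4, 0, 6, 14, 24, 36 → 50 (differences are 2, 4, 6, … (increasing by 2 each time)).
Column x2 goes -32, -22, -12, -2, 8, 18, 28 → 38 (+10 each step).
Column x3 goes 4, 9, 16, 25, 36, 49, 64 → 81 (perfect squares: 2², 3², 4², …).
Putting it together: 50  38  81.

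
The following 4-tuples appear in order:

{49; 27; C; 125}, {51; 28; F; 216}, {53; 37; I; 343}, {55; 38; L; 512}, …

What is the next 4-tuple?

First component: 49, 51, 53, 55 → 57 (+2 each step).
Second component: alternating steps +1, +9, +1, +9, …; 27, 28, 37, 38 → 47.
Letter — letters move forward 3 places in the alphabet: C, F, I, L → O.
Fourth component: 125, 216, 343, 512 → 729 (perfect cubes: 5³, 6³, 7³, …).
Putting it together: {57; 47; O; 729}.

{57; 47; O; 729}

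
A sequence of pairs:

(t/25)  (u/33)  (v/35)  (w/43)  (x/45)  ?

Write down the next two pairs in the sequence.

(y/53), (z/55)

Letter: t, u, v, w, x → y → z (letters move forward 1 place in the alphabet).
Second coordinate: alternating steps +8, +2, +8, +2, …, so 25, 33, 35, 43, 45 → 53 → 55.
So the next two pairs are (y/53) and (z/55).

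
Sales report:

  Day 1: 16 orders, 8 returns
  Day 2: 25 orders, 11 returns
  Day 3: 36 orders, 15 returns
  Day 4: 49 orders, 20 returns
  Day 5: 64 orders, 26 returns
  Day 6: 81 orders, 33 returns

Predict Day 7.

Orders goes 16, 25, 36, 49, 64, 81 → 100 (perfect squares: 4², 5², 6², …).
Returns: 8, 11, 15, 20, 26, 33 → 41 (differences are 3, 4, 5, … (increasing by 1 each time)).
So the next record is 100 orders, 41 returns.

100 orders, 41 returns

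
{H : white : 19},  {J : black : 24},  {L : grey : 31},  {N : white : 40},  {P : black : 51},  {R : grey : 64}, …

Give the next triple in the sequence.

{T : white : 79}

For the letter, letters move forward 2 places in the alphabet: H, J, L, N, P, R → T.
Shade goes white, black, grey, white, black, grey → white (repeats white → black → grey).
Third slot: 19, 24, 31, 40, 51, 64 → 79 (differences are 5, 7, 9, … (increasing by 2 each time)).
Putting it together: {T : white : 79}.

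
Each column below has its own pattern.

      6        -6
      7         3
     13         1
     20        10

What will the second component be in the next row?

Second component: -6, 3, 1, 10 → 8 (alternating steps +9, −2, +9, −2, …).

8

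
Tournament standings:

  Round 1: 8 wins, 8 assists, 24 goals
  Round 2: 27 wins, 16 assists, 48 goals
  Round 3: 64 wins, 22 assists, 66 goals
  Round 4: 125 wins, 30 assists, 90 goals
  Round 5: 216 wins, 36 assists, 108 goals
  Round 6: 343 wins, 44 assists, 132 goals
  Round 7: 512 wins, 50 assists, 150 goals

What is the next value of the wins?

729

Wins goes 8, 27, 64, 125, 216, 343, 512 → 729 (perfect cubes: 2³, 3³, 4³, …).
Assists: alternating steps +8, +6, +8, +6, …, so 8, 16, 22, 30, 36, 44, 50 → 58.
For the goals, always 3 × the assists: 24, 48, 66, 90, 108, 132, 150 → 174.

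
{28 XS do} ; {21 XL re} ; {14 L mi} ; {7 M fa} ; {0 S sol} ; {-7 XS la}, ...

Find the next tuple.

First slot — −7 each step: 28, 21, 14, 7, 0, -7 → -14.
For the size, repeats XS → XL → L → M → S: XS, XL, L, M, S, XS → XL.
For the note, runs through the solfège scale do→ti: do, re, mi, fa, sol, la → ti.
Combining the parts gives {-14 XL ti}.

{-14 XL ti}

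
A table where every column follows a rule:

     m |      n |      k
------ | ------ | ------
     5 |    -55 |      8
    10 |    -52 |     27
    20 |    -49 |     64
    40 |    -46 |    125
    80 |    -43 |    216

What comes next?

Column m: ×2 each step; 5, 10, 20, 40, 80 → 160.
Column n: -55, -52, -49, -46, -43 → -40 (+3 each step).
For the column k, perfect cubes: 2³, 3³, 4³, …: 8, 27, 64, 125, 216 → 343.
Putting it together: 160  -40  343.

160  -40  343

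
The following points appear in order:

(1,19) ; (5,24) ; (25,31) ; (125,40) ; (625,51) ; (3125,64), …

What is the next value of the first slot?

15625

First slot: 1, 5, 25, 125, 625, 3125 → 15625 (×5 each step).
Second slot — differences are 5, 7, 9, … (increasing by 2 each time): 19, 24, 31, 40, 51, 64 → 79.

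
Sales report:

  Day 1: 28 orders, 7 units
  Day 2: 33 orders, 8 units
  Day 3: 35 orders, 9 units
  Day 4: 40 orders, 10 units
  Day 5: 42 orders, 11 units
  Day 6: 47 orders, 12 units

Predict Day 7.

49 orders, 13 units

Orders: 28, 33, 35, 40, 42, 47 → 49 (alternating steps +5, +2, +5, +2, …).
Units: +1 each step, so 7, 8, 9, 10, 11, 12 → 13.
So the next line is 49 orders, 13 units.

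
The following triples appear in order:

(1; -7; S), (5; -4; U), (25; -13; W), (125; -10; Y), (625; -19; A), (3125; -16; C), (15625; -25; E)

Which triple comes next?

(78125; -22; G)

For the first value, ×5 each step: 1, 5, 25, 125, 625, 3125, 15625 → 78125.
Second value — alternating steps +3, −9, +3, −9, …: -7, -4, -13, -10, -19, -16, -25 → -22.
Letter: letters move forward 2 places in the alphabet, wrapping Z→A, so S, U, W, Y, A, C, E → G.
Putting it together: (78125; -22; G).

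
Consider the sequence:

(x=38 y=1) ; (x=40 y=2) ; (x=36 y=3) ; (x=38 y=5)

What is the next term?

(x=34 y=8)

X — alternating steps +2, −4, +2, −4, …: 38, 40, 36, 38 → 34.
Y — each term is the sum of the two before it: 1, 2, 3, 5 → 8.
So the next term is (x=34 y=8).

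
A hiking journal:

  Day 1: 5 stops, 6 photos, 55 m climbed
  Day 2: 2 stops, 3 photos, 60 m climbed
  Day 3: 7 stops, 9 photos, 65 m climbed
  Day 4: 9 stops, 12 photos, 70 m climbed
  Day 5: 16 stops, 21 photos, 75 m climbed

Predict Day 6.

Stops — each term is the sum of the two before it: 5, 2, 7, 9, 16 → 25.
Photos goes 6, 3, 9, 12, 21 → 33 (each term is the sum of the two before it).
M climbed: +5 each step; 55, 60, 65, 70, 75 → 80.
So the next record is 25 stops, 33 photos, 80 m climbed.

25 stops, 33 photos, 80 m climbed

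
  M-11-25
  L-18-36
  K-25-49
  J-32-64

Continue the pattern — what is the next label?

Letter: letters move back 1 place in the alphabet, so M, L, K, J → I.
Second component goes 11, 18, 25, 32 → 39 (+7 each step).
Third component: perfect squares: 5², 6², 7², …; 25, 36, 49, 64 → 81.
Putting it together: I-39-81.

I-39-81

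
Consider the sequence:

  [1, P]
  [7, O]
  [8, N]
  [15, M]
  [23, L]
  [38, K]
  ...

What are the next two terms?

[61, J], [99, I]

First slot: each term is the sum of the two before it, so 1, 7, 8, 15, 23, 38 → 61 → 99.
Letter: letters move back 1 place in the alphabet; P, O, N, M, L, K → J → I.
So the next two terms are [61, J] and [99, I].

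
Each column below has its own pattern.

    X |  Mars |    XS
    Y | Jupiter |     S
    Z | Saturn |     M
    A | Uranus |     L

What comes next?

Letter goes X, Y, Z, A → B (letters move forward 1 place in the alphabet, wrapping Z→A).
Planet: runs through the planets Mercury→Neptune; Mars, Jupiter, Saturn, Uranus → Neptune.
Size: XS, S, M, L → XL (runs through clothing sizes XS→XL).
Combining the parts gives B  Neptune  XL.

B  Neptune  XL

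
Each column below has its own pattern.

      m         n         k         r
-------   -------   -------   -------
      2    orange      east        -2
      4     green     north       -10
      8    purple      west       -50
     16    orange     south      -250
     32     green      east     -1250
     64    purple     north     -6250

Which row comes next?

Column m: ×2 each step, so 2, 4, 8, 16, 32, 64 → 128.
Column n: repeats orange → green → purple, so orange, green, purple, orange, green, purple → orange.
For the column k, repeats east → north → west → south: east, north, west, south, east, north → west.
For the column r, ×5 each step: -2, -10, -50, -250, -1250, -6250 → -31250.
Combining the parts gives 128  orange  west  -31250.

128  orange  west  -31250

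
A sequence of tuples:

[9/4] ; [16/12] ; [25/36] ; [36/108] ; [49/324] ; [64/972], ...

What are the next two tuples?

[81/2916], [100/8748]

First value — perfect squares: 3², 4², 5², …: 9, 16, 25, 36, 49, 64 → 81 → 100.
Second value: ×3 each step, so 4, 12, 36, 108, 324, 972 → 2916 → 8748.
So the next two tuples are [81/2916] and [100/8748].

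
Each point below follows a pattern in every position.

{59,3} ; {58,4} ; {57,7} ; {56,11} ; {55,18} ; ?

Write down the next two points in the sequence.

First slot: 59, 58, 57, 56, 55 → 54 → 53 (−1 each step).
Second slot: each term is the sum of the two before it; 3, 4, 7, 11, 18 → 29 → 47.
So the next two points are {54,29} and {53,47}.

{54,29}, {53,47}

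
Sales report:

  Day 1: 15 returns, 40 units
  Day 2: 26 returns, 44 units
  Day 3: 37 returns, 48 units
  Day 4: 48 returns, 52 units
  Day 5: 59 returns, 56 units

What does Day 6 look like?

Returns: +11 each step; 15, 26, 37, 48, 59 → 70.
Units: +4 each step, so 40, 44, 48, 52, 56 → 60.
So the next line is 70 returns, 60 units.

70 returns, 60 units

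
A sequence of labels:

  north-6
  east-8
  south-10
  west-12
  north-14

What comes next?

east-16

Direction: repeats north → east → south → west; north, east, south, west, north → east.
For the second component, +2 each step: 6, 8, 10, 12, 14 → 16.
Combining the parts gives east-16.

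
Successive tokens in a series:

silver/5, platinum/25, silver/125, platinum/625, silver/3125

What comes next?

Metal — alternates silver ↔ platinum: silver, platinum, silver, platinum, silver → platinum.
Second component: ×5 each step; 5, 25, 125, 625, 3125 → 15625.
Combining the parts gives platinum/15625.

platinum/15625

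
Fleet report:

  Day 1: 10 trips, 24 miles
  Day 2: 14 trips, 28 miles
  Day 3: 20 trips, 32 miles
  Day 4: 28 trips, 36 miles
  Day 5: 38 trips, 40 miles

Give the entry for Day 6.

50 trips, 44 miles

Trips: 10, 14, 20, 28, 38 → 50 (differences are 4, 6, 8, … (increasing by 2 each time)).
Miles: 24, 28, 32, 36, 40 → 44 (+4 each step).
So the next record is 50 trips, 44 miles.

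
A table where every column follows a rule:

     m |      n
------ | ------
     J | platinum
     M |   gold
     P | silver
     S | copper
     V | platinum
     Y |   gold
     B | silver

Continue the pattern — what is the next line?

E  copper

Column m: letters move forward 3 places in the alphabet, wrapping Z→A; J, M, P, S, V, Y, B → E.
Column n goes platinum, gold, silver, copper, platinum, gold, silver → copper (repeats platinum → gold → silver → copper).
Putting it together: E  copper.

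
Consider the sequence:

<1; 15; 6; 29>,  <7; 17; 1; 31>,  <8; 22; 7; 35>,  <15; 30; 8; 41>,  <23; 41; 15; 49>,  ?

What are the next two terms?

<38; 55; 23; 59>, <61; 72; 38; 71>

First slot: 1, 7, 8, 15, 23 → 38 → 61 (each term is the sum of the two before it).
Second slot: 15, 17, 22, 30, 41 → 55 → 72 (differences are 2, 5, 8, … (increasing by 3 each time)).
Third slot goes 6, 1, 7, 8, 15 → 23 → 38 (each term is the sum of the two before it).
Fourth slot: differences are 2, 4, 6, … (increasing by 2 each time), so 29, 31, 35, 41, 49 → 59 → 71.
Putting the parts together: <38; 55; 23; 59> and then <61; 72; 38; 71>.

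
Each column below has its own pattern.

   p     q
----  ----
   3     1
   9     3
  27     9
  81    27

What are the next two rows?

243  81; 729  243

Column p goes 3, 9, 27, 81 → 243 → 729 (×3 each step).
Column q goes 1, 3, 9, 27 → 81 → 243 (×3 each step).
Putting the parts together: 243  81 and then 729  243.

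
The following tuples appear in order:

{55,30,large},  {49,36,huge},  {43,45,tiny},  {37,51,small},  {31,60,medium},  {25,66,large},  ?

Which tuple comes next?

{19,75,huge}

First coordinate goes 55, 49, 43, 37, 31, 25 → 19 (−6 each step).
Second coordinate — alternating steps +6, +9, +6, +9, …: 30, 36, 45, 51, 60, 66 → 75.
Size goes large, huge, tiny, small, medium, large → huge (repeats large → huge → tiny → small → medium).
Combining the parts gives {19,75,huge}.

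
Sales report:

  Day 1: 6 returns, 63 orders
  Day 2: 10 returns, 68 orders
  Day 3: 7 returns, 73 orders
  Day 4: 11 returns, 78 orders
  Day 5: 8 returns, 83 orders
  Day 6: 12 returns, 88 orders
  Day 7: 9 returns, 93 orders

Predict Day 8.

13 returns, 98 orders

Returns: alternating steps +4, −3, +4, −3, …, so 6, 10, 7, 11, 8, 12, 9 → 13.
Orders: +5 each step, so 63, 68, 73, 78, 83, 88, 93 → 98.
So the next row is 13 returns, 98 orders.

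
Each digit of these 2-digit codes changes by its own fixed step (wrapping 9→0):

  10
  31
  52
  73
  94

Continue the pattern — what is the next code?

15

First digit goes 1, 3, 5, 7, 9 → 1 (+2 each step, mod 10).
Second digit goes 0, 1, 2, 3, 4 → 5 (+1 each step, mod 10).
Combining the parts gives 15.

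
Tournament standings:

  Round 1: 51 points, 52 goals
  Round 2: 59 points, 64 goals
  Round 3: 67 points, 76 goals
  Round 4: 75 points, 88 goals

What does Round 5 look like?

83 points, 100 goals

For the points, +8 each step: 51, 59, 67, 75 → 83.
Goals — +12 each step: 52, 64, 76, 88 → 100.
Combining the parts gives 83 points, 100 goals.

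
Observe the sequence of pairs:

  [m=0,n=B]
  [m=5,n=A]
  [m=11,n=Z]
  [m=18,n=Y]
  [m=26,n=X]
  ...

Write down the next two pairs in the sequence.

For the m, differences are 5, 6, 7, … (increasing by 1 each time): 0, 5, 11, 18, 26 → 35 → 45.
N goes B, A, Z, Y, X → W → V (letters move back 1 place in the alphabet, wrapping A→Z).
So the next two pairs are [m=35,n=W] and [m=45,n=V].

[m=35,n=W], [m=45,n=V]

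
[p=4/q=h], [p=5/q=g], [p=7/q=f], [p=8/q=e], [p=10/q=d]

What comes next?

[p=11/q=c]

P: 4, 5, 7, 8, 10 → 11 (alternating steps +1, +2, +1, +2, …).
For the q, letters move back 1 place in the alphabet: h, g, f, e, d → c.
Combining the parts gives [p=11/q=c].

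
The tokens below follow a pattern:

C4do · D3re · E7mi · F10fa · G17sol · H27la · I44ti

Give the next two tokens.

For the letter, letters move forward 1 place in the alphabet: C, D, E, F, G, H, I → J → K.
Second component: each term is the sum of the two before it, so 4, 3, 7, 10, 17, 27, 44 → 71 → 115.
Note: runs through the solfège scale do→ti; do, re, mi, fa, sol, la, ti → do → re.
Putting the parts together: J71do and then K115re.

J71do then K115re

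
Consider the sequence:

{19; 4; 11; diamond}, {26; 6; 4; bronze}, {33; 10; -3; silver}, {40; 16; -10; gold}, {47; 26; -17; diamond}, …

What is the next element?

First entry: 19, 26, 33, 40, 47 → 54 (+7 each step).
Second entry: each term is the sum of the two before it, so 4, 6, 10, 16, 26 → 42.
Third entry: −7 each step, so 11, 4, -3, -10, -17 → -24.
Rank — repeats diamond → bronze → silver → gold: diamond, bronze, silver, gold, diamond → bronze.
Combining the parts gives {54; 42; -24; bronze}.

{54; 42; -24; bronze}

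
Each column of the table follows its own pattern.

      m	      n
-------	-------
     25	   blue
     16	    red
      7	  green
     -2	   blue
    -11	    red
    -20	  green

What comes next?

-29  blue

Column m goes 25, 16, 7, -2, -11, -20 → -29 (−9 each step).
Column n: blue, red, green, blue, red, green → blue (repeats blue → red → green).
Putting it together: -29  blue.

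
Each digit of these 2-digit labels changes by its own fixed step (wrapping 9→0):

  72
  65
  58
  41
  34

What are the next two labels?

First digit goes 7, 6, 5, 4, 3 → 2 → 1 (−1 each step, mod 10).
Second digit: 2, 5, 8, 1, 4 → 7 → 0 (+3 each step, mod 10).
Putting the parts together: 27 and then 10.

27, 10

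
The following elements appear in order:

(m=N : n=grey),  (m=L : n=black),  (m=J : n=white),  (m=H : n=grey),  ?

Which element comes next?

M goes N, L, J, H → F (letters move back 2 places in the alphabet).
N: repeats grey → black → white, so grey, black, white, grey → black.
So the next element is (m=F : n=black).

(m=F : n=black)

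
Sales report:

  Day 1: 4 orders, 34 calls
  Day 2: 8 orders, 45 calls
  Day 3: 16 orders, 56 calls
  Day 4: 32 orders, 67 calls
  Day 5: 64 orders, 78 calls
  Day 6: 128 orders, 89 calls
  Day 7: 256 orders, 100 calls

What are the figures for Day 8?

512 orders, 111 calls

Orders goes 4, 8, 16, 32, 64, 128, 256 → 512 (×2 each step).
Calls goes 34, 45, 56, 67, 78, 89, 100 → 111 (+11 each step).
Combining the parts gives 512 orders, 111 calls.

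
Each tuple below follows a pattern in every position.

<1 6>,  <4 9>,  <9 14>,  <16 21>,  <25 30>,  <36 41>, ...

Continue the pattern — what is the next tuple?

First slot goes 1, 4, 9, 16, 25, 36 → 49 (perfect squares: 1², 2², 3², …).
Second slot: always 5 more than the first slot, so 6, 9, 14, 21, 30, 41 → 54.
Putting it together: <49 54>.

<49 54>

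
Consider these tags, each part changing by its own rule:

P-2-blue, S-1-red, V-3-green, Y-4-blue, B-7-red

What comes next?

E-11-green

Letter: P, S, V, Y, B → E (letters move forward 3 places in the alphabet, wrapping Z→A).
Second component: 2, 1, 3, 4, 7 → 11 (each term is the sum of the two before it).
Colour goes blue, red, green, blue, red → green (repeats blue → red → green).
Combining the parts gives E-11-green.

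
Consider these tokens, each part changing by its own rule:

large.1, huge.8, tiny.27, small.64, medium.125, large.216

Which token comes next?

Size — repeats large → huge → tiny → small → medium: large, huge, tiny, small, medium, large → huge.
Second component goes 1, 8, 27, 64, 125, 216 → 343 (perfect cubes: 1³, 2³, 3³, …).
Putting it together: huge.343.

huge.343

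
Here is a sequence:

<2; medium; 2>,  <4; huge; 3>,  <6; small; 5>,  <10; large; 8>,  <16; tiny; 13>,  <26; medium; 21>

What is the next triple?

For the first value, each term is the sum of the two before it: 2, 4, 6, 10, 16, 26 → 42.
Size: repeats medium → huge → small → large → tiny, so medium, huge, small, large, tiny, medium → huge.
Third value: each term is the sum of the two before it, so 2, 3, 5, 8, 13, 21 → 34.
Putting it together: <42; huge; 34>.

<42; huge; 34>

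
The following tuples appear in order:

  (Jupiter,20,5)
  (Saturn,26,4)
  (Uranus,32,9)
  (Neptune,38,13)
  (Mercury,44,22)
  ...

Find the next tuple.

(Venus,50,35)

Planet goes Jupiter, Saturn, Uranus, Neptune, Mercury → Venus (runs through the planets Mercury→Neptune).
Second entry: 20, 26, 32, 38, 44 → 50 (+6 each step).
Third entry: each term is the sum of the two before it, so 5, 4, 9, 13, 22 → 35.
Combining the parts gives (Venus,50,35).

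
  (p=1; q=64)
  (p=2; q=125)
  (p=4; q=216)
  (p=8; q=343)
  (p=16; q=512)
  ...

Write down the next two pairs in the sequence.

(p=32; q=729), (p=64; q=1000)

P: 1, 2, 4, 8, 16 → 32 → 64 (×2 each step).
Q: 64, 125, 216, 343, 512 → 729 → 1000 (perfect cubes: 4³, 5³, 6³, …).
Putting the parts together: (p=32; q=729) and then (p=64; q=1000).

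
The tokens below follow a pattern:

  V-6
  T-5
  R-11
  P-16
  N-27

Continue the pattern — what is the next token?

L-43

Letter: letters move back 2 places in the alphabet, so V, T, R, P, N → L.
Second component: each term is the sum of the two before it, so 6, 5, 11, 16, 27 → 43.
Combining the parts gives L-43.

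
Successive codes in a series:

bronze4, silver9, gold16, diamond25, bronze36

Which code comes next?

silver49

Rank goes bronze, silver, gold, diamond, bronze → silver (repeats bronze → silver → gold → diamond).
For the second component, perfect squares: 2², 3², 4², …: 4, 9, 16, 25, 36 → 49.
Putting it together: silver49.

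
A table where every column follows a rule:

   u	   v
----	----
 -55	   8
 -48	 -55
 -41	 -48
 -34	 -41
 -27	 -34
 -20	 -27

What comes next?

Column u — +7 each step: -55, -48, -41, -34, -27, -20 → -13.
Column v goes 8, -55, -48, -41, -34, -27 → -20 (always the previous value of the column u).
Putting it together: -13  -20.

-13  -20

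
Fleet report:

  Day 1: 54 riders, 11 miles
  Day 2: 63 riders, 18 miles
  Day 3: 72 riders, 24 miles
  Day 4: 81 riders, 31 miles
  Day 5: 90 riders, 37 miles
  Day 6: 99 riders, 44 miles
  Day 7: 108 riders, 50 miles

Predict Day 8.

117 riders, 57 miles

Riders: +9 each step, so 54, 63, 72, 81, 90, 99, 108 → 117.
Miles: alternating steps +7, +6, +7, +6, …; 11, 18, 24, 31, 37, 44, 50 → 57.
Combining the parts gives 117 riders, 57 miles.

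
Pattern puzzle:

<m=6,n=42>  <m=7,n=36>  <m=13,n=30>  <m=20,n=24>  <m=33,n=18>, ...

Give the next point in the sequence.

M goes 6, 7, 13, 20, 33 → 53 (each term is the sum of the two before it).
N: −6 each step, so 42, 36, 30, 24, 18 → 12.
Combining the parts gives <m=53,n=12>.

<m=53,n=12>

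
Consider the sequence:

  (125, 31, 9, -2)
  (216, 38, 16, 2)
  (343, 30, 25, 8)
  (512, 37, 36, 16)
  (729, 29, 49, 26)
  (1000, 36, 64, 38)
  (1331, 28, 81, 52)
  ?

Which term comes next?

First slot: perfect cubes: 5³, 6³, 7³, …; 125, 216, 343, 512, 729, 1000, 1331 → 1728.
Second slot — alternating steps +7, −8, +7, −8, …: 31, 38, 30, 37, 29, 36, 28 → 35.
Third slot: perfect squares: 3², 4², 5², …; 9, 16, 25, 36, 49, 64, 81 → 100.
Fourth slot: differences are 4, 6, 8, … (increasing by 2 each time), so -2, 2, 8, 16, 26, 38, 52 → 68.
So the next term is (1728, 35, 100, 68).

(1728, 35, 100, 68)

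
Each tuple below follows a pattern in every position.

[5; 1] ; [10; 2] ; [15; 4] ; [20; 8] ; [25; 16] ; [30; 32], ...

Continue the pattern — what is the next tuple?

[35; 64]

First slot goes 5, 10, 15, 20, 25, 30 → 35 (+5 each step).
For the second slot, ×2 each step: 1, 2, 4, 8, 16, 32 → 64.
So the next tuple is [35; 64].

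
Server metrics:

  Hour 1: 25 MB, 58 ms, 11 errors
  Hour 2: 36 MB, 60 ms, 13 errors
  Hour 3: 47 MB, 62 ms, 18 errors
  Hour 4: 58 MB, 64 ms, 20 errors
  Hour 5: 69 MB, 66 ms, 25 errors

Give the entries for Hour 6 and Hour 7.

MB: +11 each step; 25, 36, 47, 58, 69 → 80 → 91.
Ms: +2 each step, so 58, 60, 62, 64, 66 → 68 → 70.
Errors: alternating steps +2, +5, +2, +5, …; 11, 13, 18, 20, 25 → 27 → 32.
Putting the parts together: 80 MB, 68 ms, 27 errors and then 91 MB, 70 ms, 32 errors.

80 MB, 68 ms, 27 errors; 91 MB, 70 ms, 32 errors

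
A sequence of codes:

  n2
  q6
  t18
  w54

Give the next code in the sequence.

Letter: n, q, t, w → z (letters move forward 3 places in the alphabet).
Second component: 2, 6, 18, 54 → 162 (×3 each step).
Combining the parts gives z162.

z162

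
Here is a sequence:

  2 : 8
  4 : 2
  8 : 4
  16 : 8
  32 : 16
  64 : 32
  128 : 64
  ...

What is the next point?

256 : 128

First entry goes 2, 4, 8, 16, 32, 64, 128 → 256 (×2 each step).
Second entry: always the previous value of the first entry, so 8, 2, 4, 8, 16, 32, 64 → 128.
Putting it together: 256 : 128.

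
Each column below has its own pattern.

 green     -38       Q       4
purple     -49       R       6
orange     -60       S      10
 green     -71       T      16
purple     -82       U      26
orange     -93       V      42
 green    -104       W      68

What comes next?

Colour: repeats green → purple → orange, so green, purple, orange, green, purple, orange, green → purple.
Second component — −11 each step: -38, -49, -60, -71, -82, -93, -104 → -115.
For the letter, letters move forward 1 place in the alphabet: Q, R, S, T, U, V, W → X.
Fourth component: each term is the sum of the two before it, so 4, 6, 10, 16, 26, 42, 68 → 110.
So the next line is purple  -115  X  110.

purple  -115  X  110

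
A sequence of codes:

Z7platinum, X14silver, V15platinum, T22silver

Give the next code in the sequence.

Letter — letters move back 2 places in the alphabet: Z, X, V, T → R.
For the second component, alternating steps +7, +1, +7, +1, …: 7, 14, 15, 22 → 23.
Metal — alternates platinum ↔ silver: platinum, silver, platinum, silver → platinum.
Combining the parts gives R23platinum.

R23platinum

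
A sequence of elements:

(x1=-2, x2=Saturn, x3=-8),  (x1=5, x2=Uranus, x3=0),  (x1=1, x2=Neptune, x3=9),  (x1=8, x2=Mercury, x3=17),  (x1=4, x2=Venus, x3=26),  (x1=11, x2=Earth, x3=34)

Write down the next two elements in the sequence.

(x1=7, x2=Mars, x3=43), (x1=14, x2=Jupiter, x3=51)

X1: alternating steps +7, −4, +7, −4, …; -2, 5, 1, 8, 4, 11 → 7 → 14.
X2: runs through the planets Mercury→Neptune; Saturn, Uranus, Neptune, Mercury, Venus, Earth → Mars → Jupiter.
X3 — alternating steps +8, +9, +8, +9, …: -8, 0, 9, 17, 26, 34 → 43 → 51.
Putting the parts together: (x1=7, x2=Mars, x3=43) and then (x1=14, x2=Jupiter, x3=51).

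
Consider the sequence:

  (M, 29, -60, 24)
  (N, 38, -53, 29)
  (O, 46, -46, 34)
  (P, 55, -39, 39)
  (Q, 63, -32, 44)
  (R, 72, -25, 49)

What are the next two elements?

(S, 80, -18, 54), (T, 89, -11, 59)

Letter — letters move forward 1 place in the alphabet: M, N, O, P, Q, R → S → T.
For the second entry, alternating steps +9, +8, +9, +8, …: 29, 38, 46, 55, 63, 72 → 80 → 89.
For the third entry, +7 each step: -60, -53, -46, -39, -32, -25 → -18 → -11.
Fourth entry: 24, 29, 34, 39, 44, 49 → 54 → 59 (+5 each step).
So the next two elements are (S, 80, -18, 54) and (T, 89, -11, 59).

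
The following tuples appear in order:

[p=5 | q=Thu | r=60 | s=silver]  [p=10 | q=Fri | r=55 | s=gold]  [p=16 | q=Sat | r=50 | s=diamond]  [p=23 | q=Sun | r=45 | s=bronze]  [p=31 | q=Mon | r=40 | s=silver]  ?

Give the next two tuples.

For the p, differences are 5, 6, 7, … (increasing by 1 each time): 5, 10, 16, 23, 31 → 40 → 50.
Q goes Thu, Fri, Sat, Sun, Mon → Tue → Wed (runs through the weekdays Mon→Sun).
R: −5 each step, so 60, 55, 50, 45, 40 → 35 → 30.
For the s, repeats silver → gold → diamond → bronze: silver, gold, diamond, bronze, silver → gold → diamond.
Putting the parts together: [p=40 | q=Tue | r=35 | s=gold] and then [p=50 | q=Wed | r=30 | s=diamond].

[p=40 | q=Tue | r=35 | s=gold], [p=50 | q=Wed | r=30 | s=diamond]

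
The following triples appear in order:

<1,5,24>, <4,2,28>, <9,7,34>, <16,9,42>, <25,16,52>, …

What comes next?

First coordinate: 1, 4, 9, 16, 25 → 36 (perfect squares: 1², 2², 3², …).
Second coordinate: each term is the sum of the two before it, so 5, 2, 7, 9, 16 → 25.
For the third coordinate, differences are 4, 6, 8, … (increasing by 2 each time): 24, 28, 34, 42, 52 → 64.
So the next triple is <36,25,64>.

<36,25,64>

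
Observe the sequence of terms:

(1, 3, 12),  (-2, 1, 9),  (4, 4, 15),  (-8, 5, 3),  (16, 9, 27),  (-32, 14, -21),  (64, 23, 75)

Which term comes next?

First slot: ×(-2) each step, so 1, -2, 4, -8, 16, -32, 64 → -128.
Second slot goes 3, 1, 4, 5, 9, 14, 23 → 37 (each term is the sum of the two before it).
For the third slot, always 11 more than the first slot: 12, 9, 15, 3, 27, -21, 75 → -117.
So the next term is (-128, 37, -117).

(-128, 37, -117)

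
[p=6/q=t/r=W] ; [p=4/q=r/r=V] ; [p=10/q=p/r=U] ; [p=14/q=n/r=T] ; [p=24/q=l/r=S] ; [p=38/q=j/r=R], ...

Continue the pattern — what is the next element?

[p=62/q=h/r=Q]

P: each term is the sum of the two before it; 6, 4, 10, 14, 24, 38 → 62.
For the q, letters move back 2 places in the alphabet: t, r, p, n, l, j → h.
R goes W, V, U, T, S, R → Q (letters move back 1 place in the alphabet).
Putting it together: [p=62/q=h/r=Q].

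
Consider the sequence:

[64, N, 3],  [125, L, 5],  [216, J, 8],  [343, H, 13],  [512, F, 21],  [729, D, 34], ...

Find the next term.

[1000, B, 55]

For the first entry, perfect cubes: 4³, 5³, 6³, …: 64, 125, 216, 343, 512, 729 → 1000.
Letter: letters move back 2 places in the alphabet; N, L, J, H, F, D → B.
For the third entry, each term is the sum of the two before it: 3, 5, 8, 13, 21, 34 → 55.
Putting it together: [1000, B, 55].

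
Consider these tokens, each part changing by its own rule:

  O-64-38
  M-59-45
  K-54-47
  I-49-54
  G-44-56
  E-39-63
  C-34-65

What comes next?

Letter: letters move back 2 places in the alphabet; O, M, K, I, G, E, C → A.
Second component goes 64, 59, 54, 49, 44, 39, 34 → 29 (−5 each step).
Third component: 38, 45, 47, 54, 56, 63, 65 → 72 (alternating steps +7, +2, +7, +2, …).
So the next token is A-29-72.

A-29-72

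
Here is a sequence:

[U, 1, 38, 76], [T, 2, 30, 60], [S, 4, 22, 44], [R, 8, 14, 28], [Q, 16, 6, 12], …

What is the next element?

Letter: U, T, S, R, Q → P (letters move back 1 place in the alphabet).
Second value: ×2 each step; 1, 2, 4, 8, 16 → 32.
Third value goes 38, 30, 22, 14, 6 → -2 (−8 each step).
For the fourth value, always 2 × the third value: 76, 60, 44, 28, 12 → -4.
Putting it together: [P, 32, -2, -4].

[P, 32, -2, -4]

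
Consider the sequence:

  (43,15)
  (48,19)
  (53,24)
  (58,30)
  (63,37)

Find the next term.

First value — +5 each step: 43, 48, 53, 58, 63 → 68.
For the second value, differences are 4, 5, 6, … (increasing by 1 each time): 15, 19, 24, 30, 37 → 45.
Putting it together: (68,45).

(68,45)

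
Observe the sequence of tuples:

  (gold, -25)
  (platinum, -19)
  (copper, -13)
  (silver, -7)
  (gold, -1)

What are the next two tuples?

(platinum, 5), (copper, 11)

Metal: repeats gold → platinum → copper → silver, so gold, platinum, copper, silver, gold → platinum → copper.
Second entry goes -25, -19, -13, -7, -1 → 5 → 11 (+6 each step).
So the next two tuples are (platinum, 5) and (copper, 11).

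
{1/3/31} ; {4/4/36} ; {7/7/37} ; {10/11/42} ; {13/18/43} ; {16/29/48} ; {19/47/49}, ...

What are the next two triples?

First component: +3 each step, so 1, 4, 7, 10, 13, 16, 19 → 22 → 25.
Second component: each term is the sum of the two before it, so 3, 4, 7, 11, 18, 29, 47 → 76 → 123.
Third component: 31, 36, 37, 42, 43, 48, 49 → 54 → 55 (alternating steps +5, +1, +5, +1, …).
Putting the parts together: {22/76/54} and then {25/123/55}.

{22/76/54}, {25/123/55}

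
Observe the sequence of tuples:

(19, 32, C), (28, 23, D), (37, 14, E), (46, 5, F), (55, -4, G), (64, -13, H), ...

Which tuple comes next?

First part: +9 each step; 19, 28, 37, 46, 55, 64 → 73.
Second part — together with the first part always sums to 51: 32, 23, 14, 5, -4, -13 → -22.
Letter — letters move forward 1 place in the alphabet: C, D, E, F, G, H → I.
Putting it together: (73, -22, I).

(73, -22, I)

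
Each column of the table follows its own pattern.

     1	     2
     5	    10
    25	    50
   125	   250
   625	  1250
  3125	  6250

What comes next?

For the first component, ×5 each step: 1, 5, 25, 125, 625, 3125 → 15625.
Second component: 2, 10, 50, 250, 1250, 6250 → 31250 (always 2 × the first component).
So the next row is 15625  31250.

15625  31250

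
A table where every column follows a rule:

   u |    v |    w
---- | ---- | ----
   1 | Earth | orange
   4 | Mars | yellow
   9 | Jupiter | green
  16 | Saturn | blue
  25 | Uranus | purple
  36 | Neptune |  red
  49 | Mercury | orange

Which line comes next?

64  Venus  yellow

For the column u, perfect squares: 1², 2², 3², …: 1, 4, 9, 16, 25, 36, 49 → 64.
Column v: Earth, Mars, Jupiter, Saturn, Uranus, Neptune, Mercury → Venus (runs through the planets Mercury→Neptune).
For the column w, repeats orange → yellow → green → blue → purple → red: orange, yellow, green, blue, purple, red, orange → yellow.
Combining the parts gives 64  Venus  yellow.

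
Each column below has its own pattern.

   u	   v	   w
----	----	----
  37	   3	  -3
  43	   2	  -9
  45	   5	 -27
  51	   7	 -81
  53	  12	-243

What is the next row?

59  19  -729

Column u — alternating steps +6, +2, +6, +2, …: 37, 43, 45, 51, 53 → 59.
Column v — each term is the sum of the two before it: 3, 2, 5, 7, 12 → 19.
Column w: ×3 each step; -3, -9, -27, -81, -243 → -729.
Combining the parts gives 59  19  -729.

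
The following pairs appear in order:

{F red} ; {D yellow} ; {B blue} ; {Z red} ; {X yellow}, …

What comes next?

Letter — letters move back 2 places in the alphabet, wrapping A→Z: F, D, B, Z, X → V.
For the colour, repeats red → yellow → blue: red, yellow, blue, red, yellow → blue.
So the next pair is {V blue}.

{V blue}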